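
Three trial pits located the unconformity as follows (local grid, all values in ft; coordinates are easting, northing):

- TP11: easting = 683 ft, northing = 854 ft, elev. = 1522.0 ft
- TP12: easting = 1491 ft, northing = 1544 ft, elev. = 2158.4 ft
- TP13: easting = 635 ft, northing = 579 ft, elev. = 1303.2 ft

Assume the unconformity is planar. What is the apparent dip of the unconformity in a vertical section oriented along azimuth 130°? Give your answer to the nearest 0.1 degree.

21.8°

Let the plane be z = a·easting + b·northing + c.
TP12−TP11: 808a + 690b = 636.4;  TP13−TP11: −48a − 275b = −218.8.
Solving gives a = 0.12713, b = 0.77345.
Unit vector along 130° is (sin 130°, cos 130°) = (0.7660, -0.6428).
Slope in that direction = a·(0.7660) + b·(-0.6428) = −0.39977.
Apparent dip = arctan|0.39977| = 21.8° (true dip is 38.1°, so apparent ≤ true as expected).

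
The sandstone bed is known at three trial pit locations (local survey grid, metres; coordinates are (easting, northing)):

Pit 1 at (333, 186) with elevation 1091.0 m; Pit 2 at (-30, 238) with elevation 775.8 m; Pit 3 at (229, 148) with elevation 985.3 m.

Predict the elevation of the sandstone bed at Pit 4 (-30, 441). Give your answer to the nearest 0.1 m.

Two edge vectors: Pit 1→Pit 2 = (-363, 52, -315.2), Pit 1→Pit 3 = (-104, -38, -105.7).
Normal n = (Pit 1→Pit 2) × (Pit 1→Pit 3) = (-17474, -5588.3, 19202).
So ∂z/∂E = −n_x/n_z = 0.91001 and ∂z/∂N = −n_y/n_z = 0.29103.
Intercept c from Pit 1: 1091 − 303.03 − 54.13 = 733.84.
At (-30, 441): z = −27.3 + 128.3 + 733.84 = 834.9 m.

834.9 m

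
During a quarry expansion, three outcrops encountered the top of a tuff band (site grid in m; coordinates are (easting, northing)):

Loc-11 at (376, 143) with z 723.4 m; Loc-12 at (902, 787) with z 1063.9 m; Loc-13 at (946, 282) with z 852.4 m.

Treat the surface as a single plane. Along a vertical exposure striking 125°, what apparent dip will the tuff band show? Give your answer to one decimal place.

Two edge vectors: Loc-11→Loc-12 = (526, 644, 340.5), Loc-11→Loc-13 = (570, 139, 129).
Normal n = (Loc-11→Loc-12) × (Loc-11→Loc-13) = (35746.5, 126231, -293966).
So ∂z/∂E = −n_x/n_z = 0.12160 and ∂z/∂N = −n_y/n_z = 0.42941.
Unit vector along 125° is (sin 125°, cos 125°) = (0.8192, -0.5736).
Slope in that direction = a·(0.8192) + b·(-0.5736) = −0.14669.
Apparent dip = arctan|0.14669| = 8.3° (true dip is 24.1°, so apparent ≤ true as expected).

8.3°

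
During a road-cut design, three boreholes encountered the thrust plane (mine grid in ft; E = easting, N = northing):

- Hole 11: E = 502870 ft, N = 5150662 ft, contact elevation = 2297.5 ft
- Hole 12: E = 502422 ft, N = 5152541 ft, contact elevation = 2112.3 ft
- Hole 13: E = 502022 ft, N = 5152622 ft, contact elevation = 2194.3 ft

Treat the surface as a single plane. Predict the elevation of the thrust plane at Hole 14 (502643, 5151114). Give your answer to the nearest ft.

2281 ft

Let the plane be z = a·E + b·N + c.
Hole 12−Hole 11: −448a + 1879b = −185.2;  Hole 13−Hole 11: −848a + 1960b = −103.2.
Solving gives a = −0.23637126, b = −0.15491981.
Then c = 2297.5 − a·502870 − b·5150662 = 919101.10.
At (502643, 5151114): z = −118810.4 − 798009.6 + 919101.10 = 2281.1 ft.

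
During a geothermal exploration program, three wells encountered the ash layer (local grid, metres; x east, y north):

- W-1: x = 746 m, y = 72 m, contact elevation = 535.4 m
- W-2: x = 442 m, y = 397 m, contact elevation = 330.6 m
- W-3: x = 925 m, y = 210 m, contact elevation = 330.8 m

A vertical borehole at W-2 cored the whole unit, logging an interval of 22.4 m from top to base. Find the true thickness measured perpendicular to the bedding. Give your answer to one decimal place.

Let the plane be z = a·x + b·y + c.
W-2−W-1: −304a + 325b = −204.8;  W-3−W-1: 179a + 138b = −204.6.
Solving gives a = −0.38184, b = −0.98732.
|∇z| = √(a²+b²) = 1.05859, so dip δ = arctan(1.05859) = 46.63°.
True thickness = vertical thickness × cos δ = 22.4 × cos 46.63° = 15.4 m.

15.4 m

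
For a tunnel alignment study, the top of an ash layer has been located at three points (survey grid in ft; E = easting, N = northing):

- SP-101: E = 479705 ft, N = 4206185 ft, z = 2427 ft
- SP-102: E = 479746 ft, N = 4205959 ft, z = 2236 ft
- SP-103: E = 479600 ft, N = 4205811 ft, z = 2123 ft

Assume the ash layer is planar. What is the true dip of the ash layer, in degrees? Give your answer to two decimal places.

Two edge vectors: SP-101→SP-102 = (41, -226, -191), SP-101→SP-103 = (-105, -374, -304).
Normal n = (SP-101→SP-102) × (SP-101→SP-103) = (-2730, 32519, -39064).
So ∂z/∂E = −n_x/n_z = −0.06989 and ∂z/∂N = −n_y/n_z = 0.83245.
Gradient magnitude |∇z| = √(a² + b²) = √(0.00488 + 0.69298) = 0.83538.
True dip = arctan(0.83538) = 39.87°, dipping toward S (azimuth ≈ 175°).

39.87°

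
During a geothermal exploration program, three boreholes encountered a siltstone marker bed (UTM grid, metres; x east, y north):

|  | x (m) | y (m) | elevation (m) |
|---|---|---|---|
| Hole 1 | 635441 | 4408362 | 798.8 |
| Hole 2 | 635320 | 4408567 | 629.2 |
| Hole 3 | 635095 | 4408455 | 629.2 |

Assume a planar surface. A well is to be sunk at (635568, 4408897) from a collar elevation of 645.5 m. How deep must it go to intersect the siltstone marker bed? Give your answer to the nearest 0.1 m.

Two edge vectors: Hole 1→Hole 2 = (-121, 205, -169.6), Hole 1→Hole 3 = (-346, 93, -169.6).
Normal n = (Hole 1→Hole 2) × (Hole 1→Hole 3) = (-18995.2, 38160, 59677).
So ∂z/∂x = −n_x/n_z = 0.318300183 and ∂z/∂y = −n_y/n_z = −0.639442331.
Intercept c from Hole 1: 798.8 − 202260.99 + 2818893.27 = 2617431.09.
At (635568, 4408897): z_contact = 202301.41 − 2819235.38 + 2617431.09 = 497.12 m.
Depth below ground = 645.5 − 497.12 = 148.4 m.

148.4 m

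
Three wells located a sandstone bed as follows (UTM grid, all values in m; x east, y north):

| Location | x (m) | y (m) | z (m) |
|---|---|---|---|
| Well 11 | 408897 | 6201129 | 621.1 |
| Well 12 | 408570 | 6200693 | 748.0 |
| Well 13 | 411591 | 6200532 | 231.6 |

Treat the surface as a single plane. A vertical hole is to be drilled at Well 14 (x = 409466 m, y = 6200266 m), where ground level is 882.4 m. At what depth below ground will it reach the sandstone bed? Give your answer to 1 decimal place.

228.2 m

Let the plane be z = a·x + b·y + c.
Well 12−Well 11: −327a − 436b = 126.9;  Well 13−Well 11: 2694a − 597b = −389.5.
Solving gives a = −0.179282203, b = −0.156593393.
Then c = 621.1 − a·408897 − b·6201129 = 1044984.89.
At (409466, 6200266): z_contact = −73409.97 − 970920.69 + 1044984.89 = 654.23 m.
Depth below ground = 882.4 − 654.23 = 228.2 m.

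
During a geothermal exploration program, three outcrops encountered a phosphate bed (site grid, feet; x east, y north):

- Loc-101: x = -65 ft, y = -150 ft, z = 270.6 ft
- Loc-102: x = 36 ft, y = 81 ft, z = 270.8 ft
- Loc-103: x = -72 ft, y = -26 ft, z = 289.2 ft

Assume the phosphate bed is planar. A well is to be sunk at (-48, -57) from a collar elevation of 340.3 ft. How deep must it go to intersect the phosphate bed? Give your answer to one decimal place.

62.5 ft

Two edge vectors: Loc-101→Loc-102 = (101, 231, 0.2), Loc-101→Loc-103 = (-7, 124, 18.6).
Normal n = (Loc-101→Loc-102) × (Loc-101→Loc-103) = (4271.8, -1880, 14141).
So ∂z/∂x = −n_x/n_z = −0.30209 and ∂z/∂y = −n_y/n_z = 0.13295.
Intercept c from Loc-101: 270.6 − 19.64 + 19.94 = 270.91.
At (-48, -57): z_contact = 14.50 − 7.58 + 270.91 = 277.83 ft.
Depth below ground = 340.3 − 277.83 = 62.5 ft.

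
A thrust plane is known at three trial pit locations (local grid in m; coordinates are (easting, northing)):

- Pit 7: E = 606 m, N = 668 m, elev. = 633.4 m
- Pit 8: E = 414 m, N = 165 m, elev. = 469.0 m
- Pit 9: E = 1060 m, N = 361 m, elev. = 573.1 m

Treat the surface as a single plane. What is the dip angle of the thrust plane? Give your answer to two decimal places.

Let the plane be z = a·E + b·N + c.
Pit 8−Pit 7: −192a − 503b = −164.4;  Pit 9−Pit 7: 454a − 307b = −60.3.
Solving gives a = 0.07010, b = 0.30008.
Gradient magnitude |∇z| = √(a² + b²) = √(0.00491 + 0.09005) = 0.30816.
True dip = arctan(0.30816) = 17.13°, dipping toward SSW (azimuth ≈ 193°).

17.13°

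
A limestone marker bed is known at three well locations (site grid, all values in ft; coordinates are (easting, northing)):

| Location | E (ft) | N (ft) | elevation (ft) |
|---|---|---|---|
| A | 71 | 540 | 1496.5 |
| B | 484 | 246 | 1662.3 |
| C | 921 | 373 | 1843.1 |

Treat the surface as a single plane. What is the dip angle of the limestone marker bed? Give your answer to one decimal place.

Two edge vectors: A→B = (413, -294, 165.8), A→C = (850, -167, 346.6).
Normal n = (A→B) × (A→C) = (-74211.8, -2215.8, 180929).
So ∂z/∂E = −n_x/n_z = 0.41017 and ∂z/∂N = −n_y/n_z = 0.01225.
Gradient magnitude |∇z| = √(a² + b²) = √(0.16824 + 0.00015) = 0.41035.
True dip = arctan(0.41035) = 22.3°, dipping toward W (azimuth ≈ 268°).

22.3°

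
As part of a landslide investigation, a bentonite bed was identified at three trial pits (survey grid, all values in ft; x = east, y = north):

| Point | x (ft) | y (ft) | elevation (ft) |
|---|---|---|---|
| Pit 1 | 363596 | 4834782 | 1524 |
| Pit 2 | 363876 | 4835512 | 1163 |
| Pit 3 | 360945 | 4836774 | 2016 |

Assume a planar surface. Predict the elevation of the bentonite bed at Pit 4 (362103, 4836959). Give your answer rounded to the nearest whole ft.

1454 ft

Two edge vectors: Pit 1→Pit 2 = (280, 730, -361), Pit 1→Pit 3 = (-2651, 1992, 492).
Normal n = (Pit 1→Pit 2) × (Pit 1→Pit 3) = (1078272, 819251, 2492990).
So ∂z/∂x = −n_x/n_z = −0.43252159 and ∂z/∂y = −n_y/n_z = −0.32862186.
Intercept c from Pit 1: 1524 + 157263.12 + 1588815.03 = 1747602.15.
At (362103, 4836959): z = −156617.4 − 1589530.4 + 1747602.15 = 1454.3 ft.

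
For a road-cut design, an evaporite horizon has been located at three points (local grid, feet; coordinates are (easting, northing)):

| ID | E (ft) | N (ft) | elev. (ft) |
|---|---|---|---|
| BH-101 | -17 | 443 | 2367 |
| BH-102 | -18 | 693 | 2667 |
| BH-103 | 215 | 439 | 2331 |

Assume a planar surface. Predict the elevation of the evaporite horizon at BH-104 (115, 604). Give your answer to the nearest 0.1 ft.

Two edge vectors: BH-101→BH-102 = (-1, 250, 300), BH-101→BH-103 = (232, -4, -36).
Normal n = (BH-101→BH-102) × (BH-101→BH-103) = (-7800, 69564, -57996).
So ∂z/∂E = −n_x/n_z = −0.13449 and ∂z/∂N = −n_y/n_z = 1.19946.
Intercept c from BH-101: 2367 − 2.29 − 531.36 = 1833.35.
At (115, 604): z = −15.5 + 724.5 + 1833.35 = 2542.4 ft.

2542.4 ft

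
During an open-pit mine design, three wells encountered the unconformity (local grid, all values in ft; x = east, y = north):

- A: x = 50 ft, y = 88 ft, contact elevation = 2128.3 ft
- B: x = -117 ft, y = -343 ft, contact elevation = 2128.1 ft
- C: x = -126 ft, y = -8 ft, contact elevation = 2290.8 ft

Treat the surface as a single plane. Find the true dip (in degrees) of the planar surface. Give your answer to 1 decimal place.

Two edge vectors: A→B = (-167, -431, -0.2), A→C = (-176, -96, 162.5).
Normal n = (A→B) × (A→C) = (-70056.7, 27172.7, -59824).
So ∂z/∂x = −n_x/n_z = −1.17105 and ∂z/∂y = −n_y/n_z = 0.45421.
Gradient magnitude |∇z| = √(a² + b²) = √(1.37135 + 0.20631) = 1.25605.
True dip = arctan(1.25605) = 51.5°, dipping toward ESE (azimuth ≈ 111°).

51.5°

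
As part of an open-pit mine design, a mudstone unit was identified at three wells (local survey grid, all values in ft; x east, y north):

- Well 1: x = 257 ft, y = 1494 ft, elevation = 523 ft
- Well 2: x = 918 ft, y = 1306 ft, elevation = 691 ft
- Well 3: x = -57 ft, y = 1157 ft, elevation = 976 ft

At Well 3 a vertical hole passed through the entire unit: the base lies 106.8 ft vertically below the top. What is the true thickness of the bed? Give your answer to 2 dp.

66.59 ft

Let the plane be z = a·x + b·y + c.
Well 2−Well 1: 661a − 188b = 168;  Well 3−Well 1: −314a − 337b = 453.
Solving gives a = −0.10131, b = −1.24982.
|∇z| = √(a²+b²) = 1.25392, so dip δ = arctan(1.25392) = 51.43°.
True thickness = vertical thickness × cos δ = 106.8 × cos 51.43° = 66.59 ft.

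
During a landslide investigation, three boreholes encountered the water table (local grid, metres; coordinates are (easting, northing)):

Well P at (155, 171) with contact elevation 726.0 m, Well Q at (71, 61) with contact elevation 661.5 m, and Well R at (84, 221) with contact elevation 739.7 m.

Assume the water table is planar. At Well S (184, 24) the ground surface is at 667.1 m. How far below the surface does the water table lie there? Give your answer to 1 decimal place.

Two edge vectors: Well P→Well Q = (-84, -110, -64.5), Well P→Well R = (-71, 50, 13.7).
Normal n = (Well P→Well Q) × (Well P→Well R) = (1718, 5730.3, -12010).
So ∂z/∂E = −n_x/n_z = 0.14305 and ∂z/∂N = −n_y/n_z = 0.47713.
Intercept c from Well P: 726 − 22.17 − 81.59 = 622.24.
At (184, 24): z_contact = 26.32 + 11.45 + 622.24 = 660.01 m.
Depth below ground = 667.1 − 660.01 = 7.1 m.

7.1 m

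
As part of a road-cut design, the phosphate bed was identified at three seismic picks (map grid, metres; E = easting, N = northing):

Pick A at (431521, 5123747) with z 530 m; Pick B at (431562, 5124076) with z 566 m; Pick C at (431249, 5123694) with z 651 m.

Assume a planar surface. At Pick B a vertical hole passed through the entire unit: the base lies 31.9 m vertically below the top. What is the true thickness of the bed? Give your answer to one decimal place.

28.5 m

Let the plane be z = a·E + b·N + c.
Pick B−Pick A: 41a + 329b = 36;  Pick C−Pick A: −272a − 53b = 121.
Solving gives a = −0.47778, b = 0.16896.
|∇z| = √(a²+b²) = 0.50677, so dip δ = arctan(0.50677) = 26.87°.
True thickness = vertical thickness × cos δ = 31.9 × cos 26.87° = 28.5 m.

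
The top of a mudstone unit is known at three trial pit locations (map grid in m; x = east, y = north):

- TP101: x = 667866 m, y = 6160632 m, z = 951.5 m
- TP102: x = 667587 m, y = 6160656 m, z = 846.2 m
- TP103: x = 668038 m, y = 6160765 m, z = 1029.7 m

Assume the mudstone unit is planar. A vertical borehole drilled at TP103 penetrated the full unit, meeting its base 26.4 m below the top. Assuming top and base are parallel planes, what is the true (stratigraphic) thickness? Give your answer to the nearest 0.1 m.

Let the plane be z = a·x + b·y + c.
TP102−TP101: −279a + 24b = −105.3;  TP103−TP101: 172a + 133b = 78.2.
Solving gives a = 0.38515, b = 0.08988.
|∇z| = √(a²+b²) = 0.39550, so dip δ = arctan(0.39550) = 21.58°.
True thickness = vertical thickness × cos δ = 26.4 × cos 21.58° = 24.5 m.

24.5 m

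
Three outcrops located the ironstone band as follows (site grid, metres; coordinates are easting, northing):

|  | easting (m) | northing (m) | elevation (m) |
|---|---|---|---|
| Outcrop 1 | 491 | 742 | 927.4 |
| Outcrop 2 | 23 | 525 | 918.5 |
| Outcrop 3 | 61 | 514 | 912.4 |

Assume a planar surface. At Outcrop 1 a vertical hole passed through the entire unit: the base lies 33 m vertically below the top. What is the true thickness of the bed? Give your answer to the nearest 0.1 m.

Two edge vectors: Outcrop 1→Outcrop 2 = (-468, -217, -8.9), Outcrop 1→Outcrop 3 = (-430, -228, -15).
Normal n = (Outcrop 1→Outcrop 2) × (Outcrop 1→Outcrop 3) = (1225.8, -3193, 13394).
So ∂z/∂easting = −n_x/n_z = −0.09152 and ∂z/∂northing = −n_y/n_z = 0.23839.
|∇z| = √(a²+b²) = 0.25535, so dip δ = arctan(0.25535) = 14.32°.
True thickness = vertical thickness × cos δ = 33 × cos 14.32° = 32.0 m.

32.0 m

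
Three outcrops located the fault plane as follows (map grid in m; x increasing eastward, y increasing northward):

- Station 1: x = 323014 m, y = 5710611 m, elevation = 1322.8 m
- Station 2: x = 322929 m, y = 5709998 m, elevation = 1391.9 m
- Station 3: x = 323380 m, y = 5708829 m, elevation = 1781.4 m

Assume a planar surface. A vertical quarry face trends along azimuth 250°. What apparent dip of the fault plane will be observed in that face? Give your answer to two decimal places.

Let the plane be z = a·x + b·y + c.
Station 2−Station 1: −85a − 613b = 69.1;  Station 3−Station 1: 366a − 1782b = 458.6.
Solving gives a = 0.42037, b = −0.17101.
Unit vector along 250° is (sin 250°, cos 250°) = (-0.9397, -0.3420).
Slope in that direction = a·(-0.9397) + b·(-0.3420) = −0.33653.
Apparent dip = arctan|0.33653| = 18.60° (true dip is 24.4°, so apparent ≤ true as expected).

18.60°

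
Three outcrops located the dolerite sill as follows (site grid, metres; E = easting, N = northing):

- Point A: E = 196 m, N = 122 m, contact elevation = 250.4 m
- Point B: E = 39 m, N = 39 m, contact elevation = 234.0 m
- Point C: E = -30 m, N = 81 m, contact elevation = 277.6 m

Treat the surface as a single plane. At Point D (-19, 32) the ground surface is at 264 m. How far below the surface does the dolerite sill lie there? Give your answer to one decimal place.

20.7 m

Let the plane be z = a·E + b·N + c.
Point B−Point A: −157a − 83b = −16.4;  Point C−Point A: −226a − 41b = 27.2.
Solving gives a = −0.23781, b = 0.64741.
Then c = 250.4 − a·196 − b·122 = 218.03.
At (-19, 32): z_contact = 4.52 + 20.72 + 218.03 = 243.26 m.
Depth below ground = 264 − 243.26 = 20.7 m.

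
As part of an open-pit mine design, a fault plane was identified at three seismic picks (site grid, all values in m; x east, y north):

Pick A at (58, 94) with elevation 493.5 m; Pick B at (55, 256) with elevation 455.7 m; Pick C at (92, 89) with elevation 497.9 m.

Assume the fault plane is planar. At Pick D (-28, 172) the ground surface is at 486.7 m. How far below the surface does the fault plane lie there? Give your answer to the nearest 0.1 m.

Let the plane be z = a·x + b·y + c.
Pick B−Pick A: −3a + 162b = −37.8;  Pick C−Pick A: 34a − 5b = 4.4.
Solving gives a = 0.09536, b = −0.23157.
Then c = 493.5 − a·58 − b·94 = 509.74.
At (-28, 172): z_contact = −2.67 − 39.83 + 509.74 = 467.24 m.
Depth below ground = 486.7 − 467.24 = 19.5 m.

19.5 m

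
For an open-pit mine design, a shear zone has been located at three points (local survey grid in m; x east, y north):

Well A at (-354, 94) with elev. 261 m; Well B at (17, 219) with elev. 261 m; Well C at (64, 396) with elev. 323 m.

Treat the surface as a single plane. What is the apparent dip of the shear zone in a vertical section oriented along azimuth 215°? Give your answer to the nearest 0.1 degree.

13.5°

Two edge vectors: Well A→Well B = (371, 125, 0), Well A→Well C = (418, 302, 62).
Normal n = (Well A→Well B) × (Well A→Well C) = (7750, -23002, 59792).
So ∂z/∂x = −n_x/n_z = −0.12962 and ∂z/∂y = −n_y/n_z = 0.38470.
Unit vector along 215° is (sin 215°, cos 215°) = (-0.5736, -0.8192).
Slope in that direction = a·(-0.5736) + b·(-0.8192) = −0.24078.
Apparent dip = arctan|0.24078| = 13.5° (true dip is 22.1°, so apparent ≤ true as expected).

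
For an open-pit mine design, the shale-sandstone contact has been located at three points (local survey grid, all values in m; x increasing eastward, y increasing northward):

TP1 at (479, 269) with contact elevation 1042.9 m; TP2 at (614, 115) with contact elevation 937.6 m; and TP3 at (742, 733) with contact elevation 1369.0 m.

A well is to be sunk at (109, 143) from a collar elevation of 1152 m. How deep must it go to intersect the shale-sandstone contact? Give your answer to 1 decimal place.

201.6 m

Let the plane be z = a·x + b·y + c.
TP2−TP1: 135a − 154b = −105.3;  TP3−TP1: 263a + 464b = 326.1.
Solving gives a = 0.01319, b = 0.69533.
Then c = 1042.9 − a·479 − b·269 = 849.54.
At (109, 143): z_contact = 1.44 + 99.43 + 849.54 = 950.41 m.
Depth below ground = 1152 − 950.41 = 201.6 m.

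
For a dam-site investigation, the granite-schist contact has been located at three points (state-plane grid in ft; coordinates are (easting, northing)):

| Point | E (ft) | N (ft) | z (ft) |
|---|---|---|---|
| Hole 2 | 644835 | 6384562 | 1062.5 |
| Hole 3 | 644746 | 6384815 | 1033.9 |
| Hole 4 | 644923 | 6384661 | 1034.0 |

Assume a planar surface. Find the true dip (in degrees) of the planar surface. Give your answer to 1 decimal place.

12.1°

Two edge vectors: Hole 2→Hole 3 = (-89, 253, -28.6), Hole 2→Hole 4 = (88, 99, -28.5).
Normal n = (Hole 2→Hole 3) × (Hole 2→Hole 4) = (-4379.1, -5053.3, -31075).
So ∂z/∂E = −n_x/n_z = −0.14092 and ∂z/∂N = −n_y/n_z = −0.16262.
Gradient magnitude |∇z| = √(a² + b²) = √(0.01986 + 0.02644) = 0.21518.
True dip = arctan(0.21518) = 12.1°, dipping toward NE (azimuth ≈ 041°).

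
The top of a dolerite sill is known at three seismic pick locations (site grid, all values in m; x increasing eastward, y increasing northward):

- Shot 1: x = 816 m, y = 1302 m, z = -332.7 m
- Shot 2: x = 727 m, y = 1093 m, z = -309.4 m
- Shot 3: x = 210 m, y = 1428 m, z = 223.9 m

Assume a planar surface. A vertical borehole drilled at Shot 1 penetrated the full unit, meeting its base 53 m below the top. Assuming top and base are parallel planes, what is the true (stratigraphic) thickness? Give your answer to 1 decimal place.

Two edge vectors: Shot 1→Shot 2 = (-89, -209, 23.3), Shot 1→Shot 3 = (-606, 126, 556.6).
Normal n = (Shot 1→Shot 2) × (Shot 1→Shot 3) = (-119265.2, 35417.6, -137868).
So ∂z/∂x = −n_x/n_z = −0.86507 and ∂z/∂y = −n_y/n_z = 0.25690.
|∇z| = √(a²+b²) = 0.90241, so dip δ = arctan(0.90241) = 42.06°.
True thickness = vertical thickness × cos δ = 53 × cos 42.06° = 39.3 m.

39.3 m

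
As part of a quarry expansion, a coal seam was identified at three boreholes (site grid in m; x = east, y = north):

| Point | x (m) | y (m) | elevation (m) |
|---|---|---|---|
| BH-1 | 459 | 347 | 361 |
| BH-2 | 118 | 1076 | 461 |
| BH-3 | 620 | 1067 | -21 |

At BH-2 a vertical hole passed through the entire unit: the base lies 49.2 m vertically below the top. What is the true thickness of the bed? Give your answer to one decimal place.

34.5 m

Let the plane be z = a·x + b·y + c.
BH-2−BH-1: −341a + 729b = 100;  BH-3−BH-1: 161a + 720b = −382.
Solving gives a = −0.96580, b = −0.31459.
|∇z| = √(a²+b²) = 1.01574, so dip δ = arctan(1.01574) = 45.45°.
True thickness = vertical thickness × cos δ = 49.2 × cos 45.45° = 34.5 m.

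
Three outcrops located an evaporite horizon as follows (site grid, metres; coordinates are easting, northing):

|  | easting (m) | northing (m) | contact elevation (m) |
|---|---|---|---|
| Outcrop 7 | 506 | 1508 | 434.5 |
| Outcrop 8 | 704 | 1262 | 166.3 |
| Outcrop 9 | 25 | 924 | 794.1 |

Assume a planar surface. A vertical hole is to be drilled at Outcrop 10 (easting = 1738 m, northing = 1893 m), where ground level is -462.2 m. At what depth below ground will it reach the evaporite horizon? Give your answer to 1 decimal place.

Let the plane be z = a·easting + b·northing + c.
Outcrop 8−Outcrop 7: 198a − 246b = −268.2;  Outcrop 9−Outcrop 7: −481a − 584b = 359.6.
Solving gives a = −1.047583, b = 0.247067.
Then c = 434.5 − a·506 − b·1508 = 592.00.
At (1738, 1893): z_contact = −1820.70 + 467.70 + 592.00 = -761.00 m.
Depth below ground = -462.2 − (-761.00) = 298.8 m.

298.8 m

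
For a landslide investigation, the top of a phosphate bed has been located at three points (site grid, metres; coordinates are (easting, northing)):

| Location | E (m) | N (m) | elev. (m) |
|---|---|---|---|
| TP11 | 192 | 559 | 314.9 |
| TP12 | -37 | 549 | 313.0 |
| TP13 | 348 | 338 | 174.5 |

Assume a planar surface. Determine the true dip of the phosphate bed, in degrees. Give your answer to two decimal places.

Let the plane be z = a·E + b·N + c.
TP12−TP11: −229a − 10b = −1.9;  TP13−TP11: 156a − 221b = −140.4.
Solving gives a = −0.01886, b = 0.62198.
Gradient magnitude |∇z| = √(a² + b²) = √(0.00036 + 0.38686) = 0.62226.
True dip = arctan(0.62226) = 31.89°, dipping toward S (azimuth ≈ 178°).

31.89°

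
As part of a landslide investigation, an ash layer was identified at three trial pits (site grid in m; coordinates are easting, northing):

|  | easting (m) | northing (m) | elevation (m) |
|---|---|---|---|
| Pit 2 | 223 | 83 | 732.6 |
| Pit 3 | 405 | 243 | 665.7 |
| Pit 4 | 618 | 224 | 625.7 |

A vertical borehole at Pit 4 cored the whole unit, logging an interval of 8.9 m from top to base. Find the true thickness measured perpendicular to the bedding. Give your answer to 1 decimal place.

Let the plane be z = a·easting + b·northing + c.
Pit 3−Pit 2: 182a + 160b = −66.9;  Pit 4−Pit 2: 395a + 141b = −106.9.
Solving gives a = −0.20436, b = −0.18567.
|∇z| = √(a²+b²) = 0.27611, so dip δ = arctan(0.27611) = 15.44°.
True thickness = vertical thickness × cos δ = 8.9 × cos 15.44° = 8.6 m.

8.6 m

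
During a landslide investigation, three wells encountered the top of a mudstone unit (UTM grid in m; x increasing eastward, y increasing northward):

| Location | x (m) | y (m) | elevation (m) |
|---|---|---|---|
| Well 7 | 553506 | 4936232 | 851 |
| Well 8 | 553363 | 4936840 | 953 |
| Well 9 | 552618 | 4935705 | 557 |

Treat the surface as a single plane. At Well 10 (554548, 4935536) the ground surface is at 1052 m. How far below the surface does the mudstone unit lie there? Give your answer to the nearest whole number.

139 m

Let the plane be z = a·x + b·y + c.
Well 8−Well 7: −143a + 608b = 102;  Well 9−Well 7: −888a − 527b = −294.
Solving gives a = 0.20316124, b = 0.21554615.
Then c = 851 − a·553506 − b·4936232 = −1175585.75.
At (554548, 4935536): z_contact = 112662.7 + 1063835.8 − 1175585.75 = 912.7 m.
Depth below ground = 1052 − 912.7 = 139 m.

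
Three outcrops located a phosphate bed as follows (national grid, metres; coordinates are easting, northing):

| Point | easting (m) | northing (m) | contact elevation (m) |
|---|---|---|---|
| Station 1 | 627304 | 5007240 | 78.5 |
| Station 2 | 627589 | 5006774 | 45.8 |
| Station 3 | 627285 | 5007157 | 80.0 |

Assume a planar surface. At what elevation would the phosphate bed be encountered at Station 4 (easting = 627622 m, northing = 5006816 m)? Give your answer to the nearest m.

Two edge vectors: Station 1→Station 2 = (285, -466, -32.7), Station 1→Station 3 = (-19, -83, 1.5).
Normal n = (Station 1→Station 2) × (Station 1→Station 3) = (-3413.1, 193.8, -32509).
So ∂z/∂easting = −n_x/n_z = −0.10498939 and ∂z/∂northing = −n_y/n_z = 0.00596143.
Intercept c from Station 1: 78.5 + 65860.26 − 29850.29 = 36088.47.
At (627622, 5006816): z = −65893.6 + 29847.8 + 36088.47 = 42.6 m.

43 m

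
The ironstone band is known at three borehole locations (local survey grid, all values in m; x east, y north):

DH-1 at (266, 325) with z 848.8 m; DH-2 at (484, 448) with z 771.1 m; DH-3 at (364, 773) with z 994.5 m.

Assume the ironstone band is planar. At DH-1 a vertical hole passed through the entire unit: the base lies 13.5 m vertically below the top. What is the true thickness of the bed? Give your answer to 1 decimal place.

10.7 m

Let the plane be z = a·x + b·y + c.
DH-2−DH-1: 218a + 123b = −77.7;  DH-3−DH-1: 98a + 448b = 145.7.
Solving gives a = −0.61594, b = 0.45996.
|∇z| = √(a²+b²) = 0.76873, so dip δ = arctan(0.76873) = 37.55°.
True thickness = vertical thickness × cos δ = 13.5 × cos 37.55° = 10.7 m.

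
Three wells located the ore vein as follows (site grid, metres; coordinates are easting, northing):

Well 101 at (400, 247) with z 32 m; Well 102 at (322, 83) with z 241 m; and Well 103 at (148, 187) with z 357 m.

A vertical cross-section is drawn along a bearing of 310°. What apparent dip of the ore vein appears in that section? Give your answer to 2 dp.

Two edge vectors: Well 101→Well 102 = (-78, -164, 209), Well 101→Well 103 = (-252, -60, 325).
Normal n = (Well 101→Well 102) × (Well 101→Well 103) = (-40760, -27318, -36648).
So ∂z/∂easting = −n_x/n_z = −1.11220 and ∂z/∂northing = −n_y/n_z = −0.74542.
Unit vector along 310° is (sin 310°, cos 310°) = (-0.7660, 0.6428).
Slope in that direction = a·(-0.7660) + b·(0.6428) = 0.37285.
Apparent dip = arctan|0.37285| = 20.45° (true dip is 53.2°, so apparent ≤ true as expected).

20.45°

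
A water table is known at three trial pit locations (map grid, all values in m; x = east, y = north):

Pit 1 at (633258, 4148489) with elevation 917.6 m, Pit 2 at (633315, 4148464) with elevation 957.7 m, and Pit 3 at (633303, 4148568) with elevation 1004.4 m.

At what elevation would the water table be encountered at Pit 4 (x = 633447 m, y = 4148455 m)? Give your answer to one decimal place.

Let the plane be z = a·x + b·y + c.
Pit 2−Pit 1: 57a − 25b = 40.1;  Pit 3−Pit 1: 45a + 79b = 86.8.
Solving gives a = 0.948454158, b = 0.558475480.
Then c = 917.6 − a·633258 − b·4148489 = −2916527.97.
At (633447, 4148455): z = 600795.4 + 2316810.4 − 2916527.97 = 1077.9 m.

1077.9 m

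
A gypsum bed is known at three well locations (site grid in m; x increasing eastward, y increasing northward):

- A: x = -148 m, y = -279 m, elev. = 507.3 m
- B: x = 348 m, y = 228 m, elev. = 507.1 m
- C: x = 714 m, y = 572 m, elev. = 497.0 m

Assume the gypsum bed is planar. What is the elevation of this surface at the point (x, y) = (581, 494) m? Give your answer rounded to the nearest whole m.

516 m

Two edge vectors: A→B = (496, 507, -0.2), A→C = (862, 851, -10.3).
Normal n = (A→B) × (A→C) = (-5051.9, 4936.4, -14938).
So ∂z/∂x = −n_x/n_z = −0.33819 and ∂z/∂y = −n_y/n_z = 0.33046.
Intercept c from A: 507.3 − 50.05 + 92.20 = 549.45.
At (581, 494): z = −196.5 + 163.2 + 549.45 = 516.2 m.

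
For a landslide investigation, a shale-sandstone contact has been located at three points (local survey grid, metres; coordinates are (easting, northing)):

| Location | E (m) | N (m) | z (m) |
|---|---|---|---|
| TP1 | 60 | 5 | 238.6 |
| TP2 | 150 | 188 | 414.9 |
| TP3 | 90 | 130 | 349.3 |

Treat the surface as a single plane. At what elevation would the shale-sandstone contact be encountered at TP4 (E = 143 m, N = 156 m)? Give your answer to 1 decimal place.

386.8 m

Let the plane be z = a·E + b·N + c.
TP2−TP1: 90a + 183b = 176.3;  TP3−TP1: 30a + 125b = 110.7.
Solving gives a = 0.30892, b = 0.81146.
Then c = 238.6 − a·60 − b·5 = 216.01.
At (143, 156): z = 44.2 + 126.6 + 216.01 = 386.8 m.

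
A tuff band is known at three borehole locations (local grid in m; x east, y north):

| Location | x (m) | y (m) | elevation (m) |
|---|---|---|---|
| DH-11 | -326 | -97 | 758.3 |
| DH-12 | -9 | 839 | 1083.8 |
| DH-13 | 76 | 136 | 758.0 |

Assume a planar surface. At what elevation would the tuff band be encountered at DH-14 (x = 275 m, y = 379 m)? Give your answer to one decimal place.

813.1 m

Two edge vectors: DH-11→DH-12 = (317, 936, 325.5), DH-11→DH-13 = (402, 233, -0.3).
Normal n = (DH-11→DH-12) × (DH-11→DH-13) = (-76122.3, 130946.1, -302411).
So ∂z/∂x = −n_x/n_z = −0.25172 and ∂z/∂y = −n_y/n_z = 0.43301.
Intercept c from DH-11: 758.3 − 82.06 + 42.00 = 718.24.
At (275, 379): z = −69.2 + 164.1 + 718.24 = 813.1 m.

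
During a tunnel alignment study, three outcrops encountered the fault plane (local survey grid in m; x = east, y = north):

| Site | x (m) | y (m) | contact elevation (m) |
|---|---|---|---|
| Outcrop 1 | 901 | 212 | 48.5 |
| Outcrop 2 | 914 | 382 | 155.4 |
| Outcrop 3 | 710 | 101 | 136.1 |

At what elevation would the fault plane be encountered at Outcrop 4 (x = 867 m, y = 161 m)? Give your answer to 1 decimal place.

42.4 m

Let the plane be z = a·x + b·y + c.
Outcrop 2−Outcrop 1: 13a + 170b = 106.9;  Outcrop 3−Outcrop 1: −191a − 111b = 87.6.
Solving gives a = −0.86241, b = 0.69477.
Then c = 48.5 − a·901 − b·212 = 678.24.
At (867, 161): z = −747.7 + 111.9 + 678.24 = 42.4 m.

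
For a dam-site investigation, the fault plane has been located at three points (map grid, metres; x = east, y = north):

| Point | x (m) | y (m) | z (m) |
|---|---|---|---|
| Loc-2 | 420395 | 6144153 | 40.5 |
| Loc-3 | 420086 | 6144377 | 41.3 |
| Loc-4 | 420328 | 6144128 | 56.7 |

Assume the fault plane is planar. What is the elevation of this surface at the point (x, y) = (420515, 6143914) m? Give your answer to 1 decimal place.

Two edge vectors: Loc-2→Loc-3 = (-309, 224, 0.8), Loc-2→Loc-4 = (-67, -25, 16.2).
Normal n = (Loc-2→Loc-3) × (Loc-2→Loc-4) = (3648.8, 4952.2, 22733).
So ∂z/∂x = −n_x/n_z = −0.160506752 and ∂z/∂y = −n_y/n_z = −0.217841904.
Intercept c from Loc-2: 40.5 + 67476.24 + 1338453.99 = 1405970.72.
At (420515, 6143914): z = −67495.5 − 1338401.9 + 1405970.72 = 73.3 m.

73.3 m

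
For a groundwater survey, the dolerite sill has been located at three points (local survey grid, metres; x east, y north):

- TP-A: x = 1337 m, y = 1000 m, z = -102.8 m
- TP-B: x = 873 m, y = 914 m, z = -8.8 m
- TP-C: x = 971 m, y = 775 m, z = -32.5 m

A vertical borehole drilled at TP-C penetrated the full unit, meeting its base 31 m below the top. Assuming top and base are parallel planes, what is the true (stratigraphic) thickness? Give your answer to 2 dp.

Let the plane be z = a·x + b·y + c.
TP-B−TP-A: −464a − 86b = 94;  TP-C−TP-A: −366a − 225b = 70.3.
Solving gives a = −0.20712, b = 0.02447.
|∇z| = √(a²+b²) = 0.20856, so dip δ = arctan(0.20856) = 11.78°.
True thickness = vertical thickness × cos δ = 31 × cos 11.78° = 30.35 m.

30.35 m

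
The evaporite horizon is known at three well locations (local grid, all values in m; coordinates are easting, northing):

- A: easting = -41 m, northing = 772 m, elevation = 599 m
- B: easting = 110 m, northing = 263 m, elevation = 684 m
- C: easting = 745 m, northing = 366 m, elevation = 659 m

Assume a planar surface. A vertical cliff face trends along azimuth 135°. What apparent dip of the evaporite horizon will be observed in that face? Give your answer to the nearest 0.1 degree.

Two edge vectors: A→B = (151, -509, 85), A→C = (786, -406, 60).
Normal n = (A→B) × (A→C) = (3970, 57750, 338768).
So ∂z/∂easting = −n_x/n_z = −0.01172 and ∂z/∂northing = −n_y/n_z = −0.17047.
Unit vector along 135° is (sin 135°, cos 135°) = (0.7071, -0.7071).
Slope in that direction = a·(0.7071) + b·(-0.7071) = 0.11225.
Apparent dip = arctan|0.11225| = 6.4° (true dip is 9.7°, so apparent ≤ true as expected).

6.4°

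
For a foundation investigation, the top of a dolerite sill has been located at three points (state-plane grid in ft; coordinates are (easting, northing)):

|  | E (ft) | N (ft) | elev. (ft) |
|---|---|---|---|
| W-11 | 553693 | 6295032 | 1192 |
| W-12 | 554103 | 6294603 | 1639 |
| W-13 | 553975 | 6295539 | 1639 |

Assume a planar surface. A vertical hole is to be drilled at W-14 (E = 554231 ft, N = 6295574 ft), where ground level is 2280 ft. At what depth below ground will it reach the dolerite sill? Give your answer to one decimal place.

309.2 ft

Two edge vectors: W-11→W-12 = (410, -429, 447), W-11→W-13 = (282, 507, 447).
Normal n = (W-11→W-12) × (W-11→W-13) = (-418392, -57216, 328848).
So ∂z/∂E = −n_x/n_z = 1.272296015 and ∂z/∂N = −n_y/n_z = 0.173989199.
Intercept c from W-11: 1192 − 704461.40 − 1095267.57 = −1798536.97.
At (554231, 6295574): z_contact = 705145.89 + 1095361.88 − 1798536.97 = 1970.80 ft.
Depth below ground = 2280 − 1970.80 = 309.2 ft.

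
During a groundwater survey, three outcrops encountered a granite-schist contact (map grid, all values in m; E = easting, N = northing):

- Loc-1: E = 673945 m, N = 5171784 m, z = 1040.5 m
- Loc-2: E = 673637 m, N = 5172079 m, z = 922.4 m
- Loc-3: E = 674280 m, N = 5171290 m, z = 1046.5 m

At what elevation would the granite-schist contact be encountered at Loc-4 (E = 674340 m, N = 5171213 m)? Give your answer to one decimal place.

Let the plane be z = a·E + b·N + c.
Loc-2−Loc-1: −308a + 295b = −118.1;  Loc-3−Loc-1: 335a − 494b = 6.
Solving gives a = 1.060839725, b = 0.707249611.
Then c = 1040.5 − a·673945 − b·5171784 = −4371649.35.
At (674340, 5171213): z = 715366.7 + 3657338.4 − 4371649.35 = 1055.7 m.

1055.7 m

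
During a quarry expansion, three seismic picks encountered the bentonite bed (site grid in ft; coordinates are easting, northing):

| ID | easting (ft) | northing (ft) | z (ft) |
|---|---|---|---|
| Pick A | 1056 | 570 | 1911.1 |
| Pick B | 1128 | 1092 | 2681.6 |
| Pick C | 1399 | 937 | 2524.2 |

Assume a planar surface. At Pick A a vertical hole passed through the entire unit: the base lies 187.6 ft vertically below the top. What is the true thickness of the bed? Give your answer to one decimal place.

105.9 ft

Let the plane be z = a·easting + b·northing + c.
Pick B−Pick A: 72a + 522b = 770.5;  Pick C−Pick A: 343a + 367b = 613.1.
Solving gives a = 0.24416, b = 1.44238.
|∇z| = √(a²+b²) = 1.46290, so dip δ = arctan(1.46290) = 55.64°.
True thickness = vertical thickness × cos δ = 187.6 × cos 55.64° = 105.9 ft.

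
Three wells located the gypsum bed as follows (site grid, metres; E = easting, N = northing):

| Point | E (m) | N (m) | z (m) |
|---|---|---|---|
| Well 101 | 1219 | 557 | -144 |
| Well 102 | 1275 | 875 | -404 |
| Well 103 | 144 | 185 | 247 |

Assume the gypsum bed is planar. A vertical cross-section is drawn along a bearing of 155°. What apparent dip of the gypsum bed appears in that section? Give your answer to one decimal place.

Two edge vectors: Well 101→Well 102 = (56, 318, -260), Well 101→Well 103 = (-1075, -372, 391).
Normal n = (Well 101→Well 102) × (Well 101→Well 103) = (27618, 257604, 321018).
So ∂z/∂E = −n_x/n_z = −0.08603 and ∂z/∂N = −n_y/n_z = −0.80246.
Unit vector along 155° is (sin 155°, cos 155°) = (0.4226, -0.9063).
Slope in that direction = a·(0.4226) + b·(-0.9063) = 0.69092.
Apparent dip = arctan|0.69092| = 34.6° (true dip is 38.9°, so apparent ≤ true as expected).

34.6°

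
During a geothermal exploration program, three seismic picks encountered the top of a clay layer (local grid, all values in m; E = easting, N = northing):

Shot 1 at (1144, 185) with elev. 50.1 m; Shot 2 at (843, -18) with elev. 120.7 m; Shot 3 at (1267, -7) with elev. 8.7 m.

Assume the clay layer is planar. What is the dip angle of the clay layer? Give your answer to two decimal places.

Let the plane be z = a·E + b·N + c.
Shot 2−Shot 1: −301a − 203b = 70.6;  Shot 3−Shot 1: 123a − 192b = −41.4.
Solving gives a = −0.26534, b = 0.04564.
Gradient magnitude |∇z| = √(a² + b²) = √(0.07040 + 0.00208) = 0.26923.
True dip = arctan(0.26923) = 15.07°, dipping toward E (azimuth ≈ 100°).

15.07°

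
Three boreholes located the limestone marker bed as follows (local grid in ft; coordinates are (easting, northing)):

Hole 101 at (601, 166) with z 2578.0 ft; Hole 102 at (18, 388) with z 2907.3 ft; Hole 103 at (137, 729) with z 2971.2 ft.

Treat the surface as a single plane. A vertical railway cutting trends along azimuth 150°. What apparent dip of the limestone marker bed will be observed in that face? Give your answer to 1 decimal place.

27.1°

Two edge vectors: Hole 101→Hole 102 = (-583, 222, 329.3), Hole 101→Hole 103 = (-464, 563, 393.2).
Normal n = (Hole 101→Hole 102) × (Hole 101→Hole 103) = (-98105.5, 76440.4, -225221).
So ∂z/∂E = −n_x/n_z = −0.43560 and ∂z/∂N = −n_y/n_z = 0.33940.
Unit vector along 150° is (sin 150°, cos 150°) = (0.5000, -0.8660).
Slope in that direction = a·(0.5000) + b·(-0.8660) = −0.51173.
Apparent dip = arctan|0.51173| = 27.1° (true dip is 28.9°, so apparent ≤ true as expected).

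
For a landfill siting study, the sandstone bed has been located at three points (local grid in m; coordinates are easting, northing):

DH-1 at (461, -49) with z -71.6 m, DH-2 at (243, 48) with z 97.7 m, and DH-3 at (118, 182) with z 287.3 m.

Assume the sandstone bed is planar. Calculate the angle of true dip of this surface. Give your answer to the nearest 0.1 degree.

Two edge vectors: DH-1→DH-2 = (-218, 97, 169.3), DH-1→DH-3 = (-343, 231, 358.9).
Normal n = (DH-1→DH-2) × (DH-1→DH-3) = (-4295, 20170.3, -17087).
So ∂z/∂easting = −n_x/n_z = −0.25136 and ∂z/∂northing = −n_y/n_z = 1.18045.
Gradient magnitude |∇z| = √(a² + b²) = √(0.06318 + 1.39346) = 1.20691.
True dip = arctan(1.20691) = 50.4°, dipping toward SSE (azimuth ≈ 168°).

50.4°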